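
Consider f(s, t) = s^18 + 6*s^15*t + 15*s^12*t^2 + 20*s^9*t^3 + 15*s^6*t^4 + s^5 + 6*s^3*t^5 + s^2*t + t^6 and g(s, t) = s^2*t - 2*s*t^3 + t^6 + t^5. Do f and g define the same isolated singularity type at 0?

Yes.

The Hessian of f at 0 has rank 0. Corank 2; j^3 = s^2*t has shape L^2 M (L != M), so D-series; mu = 7 gives D_7. The Hessian of g at 0 has rank 0. Corank 2; j^3 = s^2*t has shape L^2 M (L != M), so D-series; mu = 7 gives D_7. Both have type D_7, hence right-equivalent.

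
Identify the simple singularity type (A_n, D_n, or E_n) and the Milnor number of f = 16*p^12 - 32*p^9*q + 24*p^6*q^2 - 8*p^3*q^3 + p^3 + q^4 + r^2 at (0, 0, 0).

The Hessian of f at 0 has rank 1. Corank 2; j^3 = p^3 is a perfect cube, so E-series; the 4-jet and mu = 6 give E_6.

Type E_{6}, Milnor number mu = 6.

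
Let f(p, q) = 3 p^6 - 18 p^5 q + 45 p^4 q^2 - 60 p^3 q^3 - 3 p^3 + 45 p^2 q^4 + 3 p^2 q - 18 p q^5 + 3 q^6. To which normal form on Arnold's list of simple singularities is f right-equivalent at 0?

The Hessian of f at 0 has rank 0. Corank 2; j^3 = -3*p^2*(p - q) has shape L^2 M (L != M), so D-series; mu = 7 gives D_7.

D_{7}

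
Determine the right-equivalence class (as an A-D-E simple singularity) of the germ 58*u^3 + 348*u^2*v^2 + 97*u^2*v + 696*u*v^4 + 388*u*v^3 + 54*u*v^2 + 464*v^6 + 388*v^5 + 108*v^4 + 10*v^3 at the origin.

D4

The Hessian of f at 0 is [[0, 0], [0, 0]] with rank 0, so corank 2. A Groebner basis of the Jacobian ideal J(f) in C{u,v} is {v^3, u^2 - 6*v^2/13, u*v + 9*v^2/13}; counting standard monomials gives mu = 4. Corank 2; j^3 = (2*u + v)*(29*u^2 + 34*u*v + 10*v^2) splits into three distinct lines over C (the quadratic factor has nonzero discriminant), so D_4.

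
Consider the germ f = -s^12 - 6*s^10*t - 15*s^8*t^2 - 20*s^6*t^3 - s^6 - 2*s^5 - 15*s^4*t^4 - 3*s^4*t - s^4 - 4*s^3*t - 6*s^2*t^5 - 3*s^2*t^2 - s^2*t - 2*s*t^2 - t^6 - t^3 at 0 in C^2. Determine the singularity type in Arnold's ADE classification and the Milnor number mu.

Type D_7, Milnor number mu = 7.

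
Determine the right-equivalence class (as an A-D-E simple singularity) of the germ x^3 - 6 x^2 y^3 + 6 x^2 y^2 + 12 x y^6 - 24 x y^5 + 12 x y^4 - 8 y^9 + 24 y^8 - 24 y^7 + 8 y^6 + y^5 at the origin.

E_8

The Hessian of f at 0 has rank 0. Corank 2; j^3 = x^3 is a perfect cube, so E-series; the 5-jet and mu = 8 give E_8.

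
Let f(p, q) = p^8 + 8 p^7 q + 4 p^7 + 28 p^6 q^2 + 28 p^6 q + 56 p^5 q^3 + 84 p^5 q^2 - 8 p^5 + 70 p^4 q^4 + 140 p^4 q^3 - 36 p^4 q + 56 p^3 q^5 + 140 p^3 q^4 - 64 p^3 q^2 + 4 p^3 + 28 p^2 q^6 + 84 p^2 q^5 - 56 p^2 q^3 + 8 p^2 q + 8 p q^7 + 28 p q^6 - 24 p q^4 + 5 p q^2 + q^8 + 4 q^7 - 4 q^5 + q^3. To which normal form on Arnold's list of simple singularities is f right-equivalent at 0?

The Hessian of f at 0 has rank 0. Corank 2; j^3 = (p + q)*(2*p + q)^2 has shape L^2 M (L != M), so D-series; mu = 9 gives D_9.

D_9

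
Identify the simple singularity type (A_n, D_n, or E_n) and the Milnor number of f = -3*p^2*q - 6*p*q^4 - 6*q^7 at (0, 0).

Type D8, Milnor number mu = 8.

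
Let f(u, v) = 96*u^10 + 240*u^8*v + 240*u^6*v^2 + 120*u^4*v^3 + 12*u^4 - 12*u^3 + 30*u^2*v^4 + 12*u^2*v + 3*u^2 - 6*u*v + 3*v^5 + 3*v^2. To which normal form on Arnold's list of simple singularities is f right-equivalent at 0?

The Hessian of f at 0 has rank 1. Corank 1: A-series; mu = 4 gives A_4.

A4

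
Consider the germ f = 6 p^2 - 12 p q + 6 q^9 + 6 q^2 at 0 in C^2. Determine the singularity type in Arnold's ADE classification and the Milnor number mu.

Type A_{8}, Milnor number mu = 8.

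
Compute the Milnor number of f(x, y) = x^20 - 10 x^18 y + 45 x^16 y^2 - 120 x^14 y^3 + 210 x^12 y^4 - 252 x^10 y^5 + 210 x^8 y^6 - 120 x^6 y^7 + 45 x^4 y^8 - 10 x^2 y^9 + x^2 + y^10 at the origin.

9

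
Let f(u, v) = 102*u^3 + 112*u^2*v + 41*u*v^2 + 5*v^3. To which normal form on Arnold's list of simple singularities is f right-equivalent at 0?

D_{4}

The Hessian of f at 0 has rank 0. Corank 2; j^3 = (3*u + v)*(34*u^2 + 26*u*v + 5*v^2) splits into three distinct lines over C (the quadratic factor has nonzero discriminant), so D_4.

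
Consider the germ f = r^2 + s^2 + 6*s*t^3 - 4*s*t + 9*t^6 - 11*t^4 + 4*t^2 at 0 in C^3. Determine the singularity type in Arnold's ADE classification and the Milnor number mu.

Type A_3, Milnor number mu = 3.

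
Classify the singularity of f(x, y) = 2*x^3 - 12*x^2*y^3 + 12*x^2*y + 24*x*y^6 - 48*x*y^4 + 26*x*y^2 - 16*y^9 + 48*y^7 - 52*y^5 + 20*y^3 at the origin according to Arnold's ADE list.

The Hessian of f at 0 is [[0, 0], [0, 0]] with rank 0, so corank 2. A Groebner basis of the Jacobian ideal J(f) in C{x,y} is {y^3, x^2 - 11*y^2/3, x*y + 2*y^2}; counting standard monomials gives mu = 4. Corank 2; j^3 = 2*(x + 2*y)*(x^2 + 4*x*y + 5*y^2) splits into three distinct lines over C (the quadratic factor has nonzero discriminant), so D_4.

D_{4}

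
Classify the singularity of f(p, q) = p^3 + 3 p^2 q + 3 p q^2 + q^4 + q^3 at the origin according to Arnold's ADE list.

E_6

The Hessian of f at 0 is [[0, 0], [0, 0]] with rank 0, so corank 2. A Groebner basis of the Jacobian ideal J(f) in C{p,q} is {q^3, p^2 + 2*p*q + q^2}; counting standard monomials gives mu = 6. Corank 2; j^3 = (p + q)^3 is a perfect cube, so E-series; the 4-jet and mu = 6 give E_6.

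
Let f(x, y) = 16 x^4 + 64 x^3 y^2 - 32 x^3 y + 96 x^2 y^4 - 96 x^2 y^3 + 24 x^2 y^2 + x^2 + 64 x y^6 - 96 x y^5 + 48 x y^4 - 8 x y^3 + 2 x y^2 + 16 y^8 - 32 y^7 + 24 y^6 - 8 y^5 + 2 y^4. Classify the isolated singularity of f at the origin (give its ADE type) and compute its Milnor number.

Type A_{3}, Milnor number mu = 3.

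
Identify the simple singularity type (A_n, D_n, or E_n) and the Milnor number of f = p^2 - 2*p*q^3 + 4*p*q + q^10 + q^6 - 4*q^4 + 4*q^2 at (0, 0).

Type A_9, Milnor number mu = 9.

The Hessian of f at 0 has rank 1. Corank 1: A-series; mu = 9 gives A_9.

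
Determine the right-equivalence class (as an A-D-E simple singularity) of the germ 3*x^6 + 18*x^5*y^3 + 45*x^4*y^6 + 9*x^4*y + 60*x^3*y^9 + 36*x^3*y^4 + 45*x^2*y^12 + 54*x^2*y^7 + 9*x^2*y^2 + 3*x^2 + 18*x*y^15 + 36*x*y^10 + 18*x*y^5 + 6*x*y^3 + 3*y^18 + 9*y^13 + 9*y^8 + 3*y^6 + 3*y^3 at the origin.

A_2

The Hessian of f at 0 is [[6, 0], [0, 0]] with rank 1, so corank 1. A Groebner basis of the Jacobian ideal J(f) in C{x,y} is {y^2, x}; counting standard monomials gives mu = 2. Corank 1: A-series; mu = 2 gives A_2.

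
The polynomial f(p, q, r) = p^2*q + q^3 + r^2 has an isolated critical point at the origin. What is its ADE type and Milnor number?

Type D_{4}, Milnor number mu = 4.

The Hessian of f at 0 is [[0, 0, 0], [0, 0, 0], [0, 0, 2]] with rank 1, so corank 2. A Groebner basis of the Jacobian ideal J(f) in C{p,q,r} is {q^3, p^2 + 3*q^2, p*q, r}; counting standard monomials gives mu = 4. Corank 2; j^3 = q*(p^2 + q^2) splits into three distinct lines over C (the quadratic factor has nonzero discriminant), so D_4.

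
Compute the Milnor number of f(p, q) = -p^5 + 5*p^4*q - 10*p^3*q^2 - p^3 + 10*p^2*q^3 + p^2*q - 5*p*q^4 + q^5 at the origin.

6

The Hessian of f at 0 is [[0, 0], [0, 0]] with rank 0, so corank 2. A Groebner basis of the Jacobian ideal J(f) in C{p,q} is {p*q/5 + q^4, p*q^2, p^2 - p*q}; counting standard monomials gives mu = 6. Corank 2; j^3 = -p^2*(p - q) has shape L^2 M (L != M), so D-series; mu = 6 gives D_6.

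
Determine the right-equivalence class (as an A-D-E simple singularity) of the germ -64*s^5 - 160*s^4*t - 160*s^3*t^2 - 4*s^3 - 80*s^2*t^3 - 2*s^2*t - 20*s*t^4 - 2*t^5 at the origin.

D_6

The Hessian of f at 0 has rank 0. Corank 2; j^3 = -2*s^2*(2*s + t) has shape L^2 M (L != M), so D-series; mu = 6 gives D_6.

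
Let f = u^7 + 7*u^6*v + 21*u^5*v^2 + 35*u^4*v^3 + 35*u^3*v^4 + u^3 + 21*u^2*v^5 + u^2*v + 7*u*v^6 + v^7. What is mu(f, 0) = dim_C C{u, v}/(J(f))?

8

The Hessian of f at 0 is [[0, 0], [0, 0]] with rank 0, so corank 2. A Groebner basis of the Jacobian ideal J(f) in C{u,v} is {-u*v/7 + v^6, u*v^2, u^2 + u*v}; counting standard monomials gives mu = 8. Corank 2; j^3 = u^2*(u + v) has shape L^2 M (L != M), so D-series; mu = 8 gives D_8.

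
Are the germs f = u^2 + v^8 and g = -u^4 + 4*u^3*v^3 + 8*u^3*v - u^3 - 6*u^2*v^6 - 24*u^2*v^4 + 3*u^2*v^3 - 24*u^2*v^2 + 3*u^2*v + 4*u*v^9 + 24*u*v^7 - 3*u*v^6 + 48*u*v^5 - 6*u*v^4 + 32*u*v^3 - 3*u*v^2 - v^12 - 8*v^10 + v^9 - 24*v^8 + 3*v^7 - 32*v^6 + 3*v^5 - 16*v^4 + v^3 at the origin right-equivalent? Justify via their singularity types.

The Hessian of f at 0 has rank 1. Corank 1: A-series; mu = 7 gives A_7. The Hessian of g at 0 has rank 0. Corank 2; j^3 = -(u - v)^3 is a perfect cube, so E-series; the 4-jet and mu = 6 give E_6. f is A_7 but g is E_6, hence not right-equivalent.

No.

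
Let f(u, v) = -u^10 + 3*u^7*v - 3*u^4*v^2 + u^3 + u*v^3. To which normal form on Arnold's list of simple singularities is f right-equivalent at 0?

The Hessian of f at 0 has rank 0. Corank 2; j^3 = u^3 is a perfect cube, so E-series; the 4-jet and mu = 7 give E_7.

E_{7}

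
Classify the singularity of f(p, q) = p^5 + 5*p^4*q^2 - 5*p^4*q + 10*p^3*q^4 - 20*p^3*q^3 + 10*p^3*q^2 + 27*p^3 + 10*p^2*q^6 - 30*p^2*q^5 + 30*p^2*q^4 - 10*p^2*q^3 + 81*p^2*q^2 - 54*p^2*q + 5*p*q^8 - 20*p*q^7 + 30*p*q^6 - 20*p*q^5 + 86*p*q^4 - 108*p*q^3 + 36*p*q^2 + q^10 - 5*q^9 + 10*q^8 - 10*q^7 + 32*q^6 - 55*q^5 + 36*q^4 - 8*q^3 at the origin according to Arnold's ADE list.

The Hessian of f at 0 is [[0, 0], [0, 0]] with rank 0, so corank 2. A Groebner basis of the Jacobian ideal J(f) in C{p,q} is {3*p^2/4 + p*q^3 + 3*p*q^2/2 - p*q - q^3 + q^2/3, p^2 + 2*p*q^2 - 4*p*q/3 + q^4 - 4*q^3/3 + 4*q^2/9, p^3 - p^2/3 - 2*p*q^2 + 4*p*q/9 + 28*q^3/27 - 4*q^2/27, p^2*q - p^2/6 - 5*p*q^2/3 + 2*p*q/9 + 2*q^3/3 - 2*q^2/27}; counting standard monomials gives mu = 8. Corank 2; j^3 = (3*p - 2*q)^3 is a perfect cube, so E-series; the 5-jet and mu = 8 give E_8.

E_8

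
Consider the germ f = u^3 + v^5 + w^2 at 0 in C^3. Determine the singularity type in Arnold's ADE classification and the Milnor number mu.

Type E8, Milnor number mu = 8.

The Hessian of f at 0 is [[0, 0, 0], [0, 0, 0], [0, 0, 2]] with rank 1, so corank 2. A Groebner basis of the Jacobian ideal J(f) in C{u,v,w} is {v^4, u^2, w}; counting standard monomials gives mu = 8. Corank 2; j^3 = u^3 is a perfect cube, so E-series; the 5-jet and mu = 8 give E_8.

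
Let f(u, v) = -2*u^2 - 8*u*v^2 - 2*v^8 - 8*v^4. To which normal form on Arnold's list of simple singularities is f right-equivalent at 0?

A7

The Hessian of f at 0 is [[-4, 0], [0, 0]] with rank 1, so corank 1. A Groebner basis of the Jacobian ideal J(f) in C{u,v} is {u^4, u^3*v, u/2 + v^2}; counting standard monomials gives mu = 7. Corank 1: A-series; mu = 7 gives A_7.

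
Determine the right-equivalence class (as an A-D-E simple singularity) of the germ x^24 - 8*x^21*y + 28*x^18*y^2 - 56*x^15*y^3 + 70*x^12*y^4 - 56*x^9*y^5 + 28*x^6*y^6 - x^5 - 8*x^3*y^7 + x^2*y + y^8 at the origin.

The Hessian of f at 0 is [[0, 0], [0, 0]] with rank 0, so corank 2. A Groebner basis of the Jacobian ideal J(f) in C{x,y} is {x^2/8 + y^7, x^3, x*y}; counting standard monomials gives mu = 9. Corank 2; j^3 = x^2*y has shape L^2 M (L != M), so D-series; mu = 9 gives D_9.

D_9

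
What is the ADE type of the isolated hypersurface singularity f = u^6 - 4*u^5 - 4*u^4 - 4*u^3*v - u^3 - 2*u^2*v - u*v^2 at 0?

D7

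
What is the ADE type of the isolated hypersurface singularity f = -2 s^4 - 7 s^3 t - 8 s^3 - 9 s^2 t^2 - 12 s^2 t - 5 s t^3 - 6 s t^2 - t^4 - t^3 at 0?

The Hessian of f at 0 is [[0, 0], [0, 0]] with rank 0, so corank 2. A Groebner basis of the Jacobian ideal J(f) in C{s,t} is {768*s^2 + 768*s*t + t^4 + 8*t^3 + 192*t^2, s^3 + 36*s^2 + 36*s*t + t^3/2 + 9*t^2, s^2*t - 40*s^2 - 40*s*t - 2*t^3/3 - 10*t^2, 32*s^2 + s*t^2 + 32*s*t + 5*t^3/6 + 8*t^2}; counting standard monomials gives mu = 7. Corank 2; j^3 = -(2*s + t)^3 is a perfect cube, so E-series; the 4-jet and mu = 7 give E_7.

E_{7}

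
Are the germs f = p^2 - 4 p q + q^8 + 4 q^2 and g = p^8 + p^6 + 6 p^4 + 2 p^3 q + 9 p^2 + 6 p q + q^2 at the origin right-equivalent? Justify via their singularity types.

The Hessian of f at 0 is [[2, -4], [-4, 8]] with rank 1, so corank 1. A Groebner basis of the Jacobian ideal J(f) in C{p,q} is {q^7, p - 2*q}; counting standard monomials gives mu = 7. Corank 1: A-series; mu = 7 gives A_7. The Hessian of g at 0 is [[18, 6], [6, 2]] with rank 1, so corank 1. A Groebner basis of the Jacobian ideal J(g) in C{p,q} is {-729*p^2 - 567*p*q + q^4 - 108*q^2, p^3 + 3*p + q, p^2*q - 6*p - q^3/27 - 2*q, p*q^2 + 9*p + 2*q^3/9 + 3*q}; counting standard monomials gives mu = 7. Corank 1: A-series; mu = 7 gives A_7. Both have type A_7, hence right-equivalent.

Yes.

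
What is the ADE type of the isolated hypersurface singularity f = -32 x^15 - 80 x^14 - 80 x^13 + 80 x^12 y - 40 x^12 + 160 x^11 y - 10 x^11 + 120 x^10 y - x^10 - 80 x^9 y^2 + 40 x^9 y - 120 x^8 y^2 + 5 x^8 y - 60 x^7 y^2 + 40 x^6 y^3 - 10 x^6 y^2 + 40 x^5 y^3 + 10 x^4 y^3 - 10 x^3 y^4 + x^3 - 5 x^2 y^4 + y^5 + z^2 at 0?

E_{8}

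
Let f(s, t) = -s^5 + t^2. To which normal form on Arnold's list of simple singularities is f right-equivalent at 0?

A4

The Hessian of f at 0 has rank 1. Corank 1: A-series; mu = 4 gives A_4.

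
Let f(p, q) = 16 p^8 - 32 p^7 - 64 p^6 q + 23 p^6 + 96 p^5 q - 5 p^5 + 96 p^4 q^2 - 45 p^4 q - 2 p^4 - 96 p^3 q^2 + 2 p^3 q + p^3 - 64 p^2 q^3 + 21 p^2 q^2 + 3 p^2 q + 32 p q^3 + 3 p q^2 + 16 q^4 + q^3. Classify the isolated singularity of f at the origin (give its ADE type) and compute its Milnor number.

Type E_{6}, Milnor number mu = 6.

The Hessian of f at 0 has rank 0. Corank 2; j^3 = (p + q)^3 is a perfect cube, so E-series; the 4-jet and mu = 6 give E_6.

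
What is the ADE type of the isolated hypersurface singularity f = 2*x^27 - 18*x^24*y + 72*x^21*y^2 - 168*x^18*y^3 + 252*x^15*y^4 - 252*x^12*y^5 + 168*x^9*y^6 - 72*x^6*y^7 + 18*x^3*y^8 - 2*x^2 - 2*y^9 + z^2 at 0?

The Hessian of f at 0 has rank 2. Corank 1: A-series; mu = 8 gives A_8.

A_{8}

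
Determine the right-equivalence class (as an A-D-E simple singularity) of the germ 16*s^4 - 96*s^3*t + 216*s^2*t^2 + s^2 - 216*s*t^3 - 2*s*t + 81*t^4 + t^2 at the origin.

A_{3}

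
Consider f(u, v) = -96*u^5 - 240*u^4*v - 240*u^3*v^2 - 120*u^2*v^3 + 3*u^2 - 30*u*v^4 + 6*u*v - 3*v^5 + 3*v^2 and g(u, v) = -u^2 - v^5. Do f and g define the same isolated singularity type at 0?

The Hessian of f at 0 is [[6, 6], [6, 6]] with rank 1, so corank 1. A Groebner basis of the Jacobian ideal J(f) in C{u,v} is {v^4, u + v}; counting standard monomials gives mu = 4. Corank 1: A-series; mu = 4 gives A_4. The Hessian of g at 0 is [[-2, 0], [0, 0]] with rank 1, so corank 1. A Groebner basis of the Jacobian ideal J(g) in C{u,v} is {v^4, u}; counting standard monomials gives mu = 4. Corank 1: A-series; mu = 4 gives A_4. Both have type A_4, hence right-equivalent.

Yes.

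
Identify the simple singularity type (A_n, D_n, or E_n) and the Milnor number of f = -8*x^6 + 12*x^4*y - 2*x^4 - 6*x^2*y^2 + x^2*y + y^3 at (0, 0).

Type D4, Milnor number mu = 4.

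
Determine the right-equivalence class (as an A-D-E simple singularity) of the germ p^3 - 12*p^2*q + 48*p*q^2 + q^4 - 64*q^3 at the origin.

The Hessian of f at 0 is [[0, 0], [0, 0]] with rank 0, so corank 2. A Groebner basis of the Jacobian ideal J(f) in C{p,q} is {q^3, p^2 - 8*p*q + 16*q^2}; counting standard monomials gives mu = 6. Corank 2; j^3 = (p - 4*q)^3 is a perfect cube, so E-series; the 4-jet and mu = 6 give E_6.

E_{6}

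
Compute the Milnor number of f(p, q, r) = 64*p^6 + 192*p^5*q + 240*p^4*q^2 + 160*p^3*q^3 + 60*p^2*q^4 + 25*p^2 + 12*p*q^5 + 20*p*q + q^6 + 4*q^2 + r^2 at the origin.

5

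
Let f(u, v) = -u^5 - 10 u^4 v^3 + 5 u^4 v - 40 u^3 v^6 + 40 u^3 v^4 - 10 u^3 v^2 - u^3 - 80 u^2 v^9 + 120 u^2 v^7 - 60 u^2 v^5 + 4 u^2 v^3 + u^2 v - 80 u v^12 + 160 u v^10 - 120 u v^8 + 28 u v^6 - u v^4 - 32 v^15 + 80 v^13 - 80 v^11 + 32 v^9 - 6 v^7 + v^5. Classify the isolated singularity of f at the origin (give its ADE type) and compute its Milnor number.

Type D_{6}, Milnor number mu = 6.

The Hessian of f at 0 has rank 0. Corank 2; j^3 = -u^2*(u - v) has shape L^2 M (L != M), so D-series; mu = 6 gives D_6.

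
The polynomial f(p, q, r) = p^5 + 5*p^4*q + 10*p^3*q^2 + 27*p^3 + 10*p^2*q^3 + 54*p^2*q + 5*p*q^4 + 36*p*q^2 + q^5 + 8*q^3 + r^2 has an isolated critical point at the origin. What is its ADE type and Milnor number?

Type E8, Milnor number mu = 8.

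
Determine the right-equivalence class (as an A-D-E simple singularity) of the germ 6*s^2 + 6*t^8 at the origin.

A7

The Hessian of f at 0 has rank 1. Corank 1: A-series; mu = 7 gives A_7.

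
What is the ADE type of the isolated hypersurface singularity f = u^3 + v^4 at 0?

E_{6}

The Hessian of f at 0 is [[0, 0], [0, 0]] with rank 0, so corank 2. A Groebner basis of the Jacobian ideal J(f) in C{u,v} is {v^3, u^2}; counting standard monomials gives mu = 6. Corank 2; j^3 = u^3 is a perfect cube, so E-series; the 4-jet and mu = 6 give E_6.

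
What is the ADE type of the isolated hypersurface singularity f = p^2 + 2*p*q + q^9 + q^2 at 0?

A_{8}

The Hessian of f at 0 has rank 1. Corank 1: A-series; mu = 8 gives A_8.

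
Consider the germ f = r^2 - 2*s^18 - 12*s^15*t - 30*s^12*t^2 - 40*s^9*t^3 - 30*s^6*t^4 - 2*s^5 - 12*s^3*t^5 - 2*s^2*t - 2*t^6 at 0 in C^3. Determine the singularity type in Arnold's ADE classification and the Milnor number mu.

The Hessian of f at 0 is [[0, 0, 0], [0, 0, 0], [0, 0, 2]] with rank 1, so corank 2. A Groebner basis of the Jacobian ideal J(f) in C{s,t,r} is {s^2/6 + t^5, s^3, s*t, r}; counting standard monomials gives mu = 7. Corank 2; j^3 = -2*s^2*t has shape L^2 M (L != M), so D-series; mu = 7 gives D_7.

Type D_{7}, Milnor number mu = 7.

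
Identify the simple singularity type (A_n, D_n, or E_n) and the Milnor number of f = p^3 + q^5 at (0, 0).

Type E_8, Milnor number mu = 8.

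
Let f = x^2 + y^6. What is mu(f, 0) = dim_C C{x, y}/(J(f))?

5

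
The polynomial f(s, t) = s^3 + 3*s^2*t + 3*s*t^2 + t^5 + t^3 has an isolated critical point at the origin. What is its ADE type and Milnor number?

The Hessian of f at 0 has rank 0. Corank 2; j^3 = (s + t)^3 is a perfect cube, so E-series; the 5-jet and mu = 8 give E_8.

Type E_8, Milnor number mu = 8.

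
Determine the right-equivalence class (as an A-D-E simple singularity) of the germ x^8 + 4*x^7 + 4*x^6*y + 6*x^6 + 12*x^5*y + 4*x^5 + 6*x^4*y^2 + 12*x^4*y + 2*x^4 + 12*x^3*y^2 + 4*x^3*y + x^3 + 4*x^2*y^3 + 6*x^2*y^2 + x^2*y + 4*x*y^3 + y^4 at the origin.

D_5

The Hessian of f at 0 has rank 0. Corank 2; j^3 = x^2*(x + y) has shape L^2 M (L != M), so D-series; mu = 5 gives D_5.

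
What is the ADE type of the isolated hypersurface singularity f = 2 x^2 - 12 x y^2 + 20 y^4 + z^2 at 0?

The Hessian of f at 0 has rank 2. Corank 1: A-series; mu = 3 gives A_3.

A3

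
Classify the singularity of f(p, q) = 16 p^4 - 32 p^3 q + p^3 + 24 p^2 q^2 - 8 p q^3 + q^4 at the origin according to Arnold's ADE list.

The Hessian of f at 0 is [[0, 0], [0, 0]] with rank 0, so corank 2. A Groebner basis of the Jacobian ideal J(f) in C{p,q} is {q^4, p*q^2 - q^3/6, p^2}; counting standard monomials gives mu = 6. Corank 2; j^3 = p^3 is a perfect cube, so E-series; the 4-jet and mu = 6 give E_6.

E6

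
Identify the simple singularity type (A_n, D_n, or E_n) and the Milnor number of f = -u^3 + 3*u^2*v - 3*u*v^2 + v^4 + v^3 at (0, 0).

Type E_6, Milnor number mu = 6.

The Hessian of f at 0 has rank 0. Corank 2; j^3 = -(u - v)^3 is a perfect cube, so E-series; the 4-jet and mu = 6 give E_6.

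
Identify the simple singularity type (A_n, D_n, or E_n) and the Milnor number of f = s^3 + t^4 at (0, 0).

Type E_{6}, Milnor number mu = 6.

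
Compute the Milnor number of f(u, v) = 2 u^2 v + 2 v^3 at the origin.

4

The Hessian of f at 0 is [[0, 0], [0, 0]] with rank 0, so corank 2. A Groebner basis of the Jacobian ideal J(f) in C{u,v} is {v^3, u^2 + 3*v^2, u*v}; counting standard monomials gives mu = 4. Corank 2; j^3 = 2*v*(u^2 + v^2) splits into three distinct lines over C (the quadratic factor has nonzero discriminant), so D_4.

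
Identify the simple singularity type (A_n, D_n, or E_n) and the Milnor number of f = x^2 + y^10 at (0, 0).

Type A_9, Milnor number mu = 9.

The Hessian of f at 0 has rank 1. Corank 1: A-series; mu = 9 gives A_9.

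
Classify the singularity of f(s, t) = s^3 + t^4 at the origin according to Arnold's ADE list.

E6

The Hessian of f at 0 has rank 0. Corank 2; j^3 = s^3 is a perfect cube, so E-series; the 4-jet and mu = 6 give E_6.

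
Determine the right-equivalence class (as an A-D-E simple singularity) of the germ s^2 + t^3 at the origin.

The Hessian of f at 0 has rank 1. Corank 1: A-series; mu = 2 gives A_2.

A_2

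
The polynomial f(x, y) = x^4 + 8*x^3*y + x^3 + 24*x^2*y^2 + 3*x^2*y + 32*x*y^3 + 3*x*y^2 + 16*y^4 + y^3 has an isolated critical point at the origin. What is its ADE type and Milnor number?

Type E6, Milnor number mu = 6.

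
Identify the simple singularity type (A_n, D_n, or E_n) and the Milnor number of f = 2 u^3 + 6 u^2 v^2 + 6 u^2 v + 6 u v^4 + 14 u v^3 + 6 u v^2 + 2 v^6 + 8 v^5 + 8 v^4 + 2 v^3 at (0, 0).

Type E7, Milnor number mu = 7.

The Hessian of f at 0 has rank 0. Corank 2; j^3 = 2*(u + v)^3 is a perfect cube, so E-series; the 4-jet and mu = 7 give E_7.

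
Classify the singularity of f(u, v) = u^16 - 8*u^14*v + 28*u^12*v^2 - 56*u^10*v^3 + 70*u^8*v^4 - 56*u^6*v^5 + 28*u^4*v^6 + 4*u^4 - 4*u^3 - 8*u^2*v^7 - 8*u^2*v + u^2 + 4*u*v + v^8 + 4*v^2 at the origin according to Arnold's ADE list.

The Hessian of f at 0 has rank 1. Corank 1: A-series; mu = 7 gives A_7.

A_7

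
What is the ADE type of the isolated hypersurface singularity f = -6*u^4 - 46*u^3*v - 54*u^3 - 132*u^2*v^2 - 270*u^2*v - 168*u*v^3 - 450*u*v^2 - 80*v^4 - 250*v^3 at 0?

E_7

The Hessian of f at 0 has rank 0. Corank 2; j^3 = -2*(3*u + 5*v)^3 is a perfect cube, so E-series; the 4-jet and mu = 7 give E_7.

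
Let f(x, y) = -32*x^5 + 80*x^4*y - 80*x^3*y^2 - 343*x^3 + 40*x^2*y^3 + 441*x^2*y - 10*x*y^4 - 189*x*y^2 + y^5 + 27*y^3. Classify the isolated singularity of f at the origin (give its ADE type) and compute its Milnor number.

Type E8, Milnor number mu = 8.

The Hessian of f at 0 has rank 0. Corank 2; j^3 = -(7*x - 3*y)^3 is a perfect cube, so E-series; the 5-jet and mu = 8 give E_8.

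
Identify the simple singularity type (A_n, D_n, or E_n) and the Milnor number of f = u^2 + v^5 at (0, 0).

The Hessian of f at 0 is [[2, 0], [0, 0]] with rank 1, so corank 1. A Groebner basis of the Jacobian ideal J(f) in C{u,v} is {v^4, u}; counting standard monomials gives mu = 4. Corank 1: A-series; mu = 4 gives A_4.

Type A_4, Milnor number mu = 4.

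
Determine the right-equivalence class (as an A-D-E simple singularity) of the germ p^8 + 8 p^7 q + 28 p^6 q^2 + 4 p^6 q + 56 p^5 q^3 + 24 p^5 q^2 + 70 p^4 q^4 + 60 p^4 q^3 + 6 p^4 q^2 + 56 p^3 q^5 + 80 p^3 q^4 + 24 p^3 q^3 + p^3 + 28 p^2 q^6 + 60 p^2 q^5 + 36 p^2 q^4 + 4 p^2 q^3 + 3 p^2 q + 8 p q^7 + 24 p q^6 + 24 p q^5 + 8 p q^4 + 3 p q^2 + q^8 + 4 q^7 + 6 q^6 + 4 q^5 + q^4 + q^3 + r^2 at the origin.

E_6

The Hessian of f at 0 is [[0, 0, 0], [0, 0, 0], [0, 0, 2]] with rank 1, so corank 2. A Groebner basis of the Jacobian ideal J(f) in C{p,q,r} is {q^3, p^2 + 2*p*q + q^2, r}; counting standard monomials gives mu = 6. Corank 2; j^3 = (p + q)^3 is a perfect cube, so E-series; the 4-jet and mu = 6 give E_6.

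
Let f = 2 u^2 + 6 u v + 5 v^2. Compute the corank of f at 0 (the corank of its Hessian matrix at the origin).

Hessian at 0 has rank 2.

0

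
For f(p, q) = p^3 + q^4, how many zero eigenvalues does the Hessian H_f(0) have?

Hessian at 0 has rank 0.

2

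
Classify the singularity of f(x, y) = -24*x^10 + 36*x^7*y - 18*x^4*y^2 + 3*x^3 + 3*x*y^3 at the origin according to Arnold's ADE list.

E7

The Hessian of f at 0 is [[0, 0], [0, 0]] with rank 0, so corank 2. A Groebner basis of the Jacobian ideal J(f) in C{x,y} is {x^3, x*y^2, 3*x^2 + y^3}; counting standard monomials gives mu = 7. Corank 2; j^3 = 3*x^3 is a perfect cube, so E-series; the 4-jet and mu = 7 give E_7.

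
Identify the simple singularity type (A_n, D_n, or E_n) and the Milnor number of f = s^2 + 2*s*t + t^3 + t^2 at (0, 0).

Type A_2, Milnor number mu = 2.

The Hessian of f at 0 is [[2, 2], [2, 2]] with rank 1, so corank 1. A Groebner basis of the Jacobian ideal J(f) in C{s,t} is {t^2, s + t}; counting standard monomials gives mu = 2. Corank 1: A-series; mu = 2 gives A_2.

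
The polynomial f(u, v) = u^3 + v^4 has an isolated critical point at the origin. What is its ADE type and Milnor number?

Type E_{6}, Milnor number mu = 6.

The Hessian of f at 0 has rank 0. Corank 2; j^3 = u^3 is a perfect cube, so E-series; the 4-jet and mu = 6 give E_6.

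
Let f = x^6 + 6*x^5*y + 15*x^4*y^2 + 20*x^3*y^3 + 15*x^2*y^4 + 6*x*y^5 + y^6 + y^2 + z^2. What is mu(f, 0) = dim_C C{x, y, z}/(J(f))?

The Hessian of f at 0 is [[0, 0, 0], [0, 2, 0], [0, 0, 2]] with rank 2, so corank 1. A Groebner basis of the Jacobian ideal J(f) in C{x,y,z} is {x^5, y, z}; counting standard monomials gives mu = 5. Corank 1: A-series; mu = 5 gives A_5.

5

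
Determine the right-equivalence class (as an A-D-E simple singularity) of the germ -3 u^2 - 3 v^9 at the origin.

A8

The Hessian of f at 0 has rank 1. Corank 1: A-series; mu = 8 gives A_8.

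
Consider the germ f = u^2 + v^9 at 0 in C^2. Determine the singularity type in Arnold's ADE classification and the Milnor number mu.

Type A_8, Milnor number mu = 8.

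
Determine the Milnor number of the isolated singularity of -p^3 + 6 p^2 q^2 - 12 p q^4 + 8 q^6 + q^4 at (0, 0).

6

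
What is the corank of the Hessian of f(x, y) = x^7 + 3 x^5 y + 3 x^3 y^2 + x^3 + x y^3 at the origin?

The Hessian at 0 is [[0, 0], [0, 0]] of rank 0; hence corank 2.

2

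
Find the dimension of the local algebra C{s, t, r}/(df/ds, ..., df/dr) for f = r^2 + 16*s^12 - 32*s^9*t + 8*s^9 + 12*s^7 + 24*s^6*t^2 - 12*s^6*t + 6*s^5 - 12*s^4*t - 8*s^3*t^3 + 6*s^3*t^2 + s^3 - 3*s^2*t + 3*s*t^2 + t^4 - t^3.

6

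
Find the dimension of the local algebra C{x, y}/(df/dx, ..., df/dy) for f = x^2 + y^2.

The Hessian of f at 0 has rank 2. Corank 0: nondegenerate Morse point, so A_1.

1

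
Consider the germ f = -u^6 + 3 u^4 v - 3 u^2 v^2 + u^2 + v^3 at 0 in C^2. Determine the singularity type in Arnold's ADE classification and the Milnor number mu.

The Hessian of f at 0 has rank 1. Corank 1: A-series; mu = 2 gives A_2.

Type A_{2}, Milnor number mu = 2.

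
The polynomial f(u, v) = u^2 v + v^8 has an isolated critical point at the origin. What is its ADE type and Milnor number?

Type D_{9}, Milnor number mu = 9.

The Hessian of f at 0 has rank 0. Corank 2; j^3 = u^2*v has shape L^2 M (L != M), so D-series; mu = 9 gives D_9.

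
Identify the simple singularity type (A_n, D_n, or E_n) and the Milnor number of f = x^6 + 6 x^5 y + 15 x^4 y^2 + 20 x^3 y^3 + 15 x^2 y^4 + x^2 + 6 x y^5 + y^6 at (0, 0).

Type A_{5}, Milnor number mu = 5.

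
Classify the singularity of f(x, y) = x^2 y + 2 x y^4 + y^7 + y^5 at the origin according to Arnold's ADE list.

The Hessian of f at 0 has rank 0. Corank 2; j^3 = x^2*y has shape L^2 M (L != M), so D-series; mu = 6 gives D_6.

D_6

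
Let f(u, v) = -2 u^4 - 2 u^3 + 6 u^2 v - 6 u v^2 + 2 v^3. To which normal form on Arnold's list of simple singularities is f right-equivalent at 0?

The Hessian of f at 0 has rank 0. Corank 2; j^3 = -2*(u - v)^3 is a perfect cube, so E-series; the 4-jet and mu = 6 give E_6.

E6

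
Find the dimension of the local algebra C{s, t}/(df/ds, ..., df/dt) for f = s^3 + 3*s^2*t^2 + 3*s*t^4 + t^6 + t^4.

The Hessian of f at 0 is [[0, 0], [0, 0]] with rank 0, so corank 2. A Groebner basis of the Jacobian ideal J(f) in C{s,t} is {s^3, s^2*t, s^2/2 + s*t^2, t^3}; counting standard monomials gives mu = 6. Corank 2; j^3 = s^3 is a perfect cube, so E-series; the 4-jet and mu = 6 give E_6.

6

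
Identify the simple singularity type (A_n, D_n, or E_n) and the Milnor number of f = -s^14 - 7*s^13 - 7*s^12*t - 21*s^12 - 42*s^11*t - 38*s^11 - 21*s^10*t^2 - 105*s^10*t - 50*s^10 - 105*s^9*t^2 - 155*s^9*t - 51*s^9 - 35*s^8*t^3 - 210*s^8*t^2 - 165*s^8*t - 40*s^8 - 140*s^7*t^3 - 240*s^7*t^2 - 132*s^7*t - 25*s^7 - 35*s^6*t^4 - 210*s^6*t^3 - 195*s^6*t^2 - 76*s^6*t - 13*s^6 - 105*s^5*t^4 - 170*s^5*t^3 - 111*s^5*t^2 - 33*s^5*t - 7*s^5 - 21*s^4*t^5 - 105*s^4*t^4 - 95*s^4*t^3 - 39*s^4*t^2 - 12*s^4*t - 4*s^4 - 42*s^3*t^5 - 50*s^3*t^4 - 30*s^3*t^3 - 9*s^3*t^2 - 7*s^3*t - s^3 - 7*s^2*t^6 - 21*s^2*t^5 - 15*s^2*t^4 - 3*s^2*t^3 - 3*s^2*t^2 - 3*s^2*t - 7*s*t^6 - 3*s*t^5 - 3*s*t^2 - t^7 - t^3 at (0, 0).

The Hessian of f at 0 has rank 0. Corank 2; j^3 = -(s + t)^3 is a perfect cube, so E-series; the 4-jet and mu = 7 give E_7.

Type E7, Milnor number mu = 7.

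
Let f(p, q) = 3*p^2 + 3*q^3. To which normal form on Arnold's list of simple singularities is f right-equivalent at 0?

The Hessian of f at 0 is [[6, 0], [0, 0]] with rank 1, so corank 1. A Groebner basis of the Jacobian ideal J(f) in C{p,q} is {q^2, p}; counting standard monomials gives mu = 2. Corank 1: A-series; mu = 2 gives A_2.

A_2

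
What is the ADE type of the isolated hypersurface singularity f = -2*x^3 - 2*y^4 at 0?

The Hessian of f at 0 is [[0, 0], [0, 0]] with rank 0, so corank 2. A Groebner basis of the Jacobian ideal J(f) in C{x,y} is {y^3, x^2}; counting standard monomials gives mu = 6. Corank 2; j^3 = -2*x^3 is a perfect cube, so E-series; the 4-jet and mu = 6 give E_6.

E_6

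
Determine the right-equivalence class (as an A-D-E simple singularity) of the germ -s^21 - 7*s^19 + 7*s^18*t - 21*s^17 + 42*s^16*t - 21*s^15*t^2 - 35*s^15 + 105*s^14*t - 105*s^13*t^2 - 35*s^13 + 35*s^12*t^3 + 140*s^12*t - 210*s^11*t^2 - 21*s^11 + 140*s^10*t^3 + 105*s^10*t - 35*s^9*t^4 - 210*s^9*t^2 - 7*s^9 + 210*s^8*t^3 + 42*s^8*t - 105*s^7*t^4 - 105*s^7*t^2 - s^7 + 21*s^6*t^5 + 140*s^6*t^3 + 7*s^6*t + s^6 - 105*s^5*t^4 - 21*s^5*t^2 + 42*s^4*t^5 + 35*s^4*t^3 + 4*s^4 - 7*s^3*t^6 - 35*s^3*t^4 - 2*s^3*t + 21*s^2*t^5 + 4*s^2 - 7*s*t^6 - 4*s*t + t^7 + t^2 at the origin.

A6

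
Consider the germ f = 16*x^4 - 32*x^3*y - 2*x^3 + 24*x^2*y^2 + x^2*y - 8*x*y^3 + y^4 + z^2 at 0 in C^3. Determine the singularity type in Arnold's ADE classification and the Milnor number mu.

The Hessian of f at 0 is [[0, 0, 0], [0, 0, 0], [0, 0, 2]] with rank 1, so corank 2. A Groebner basis of the Jacobian ideal J(f) in C{x,y,z} is {x*y^2, x*y/8 + y^3, x^2 - x*y/2, z}; counting standard monomials gives mu = 5. Corank 2; j^3 = -x^2*(2*x - y) has shape L^2 M (L != M), so D-series; mu = 5 gives D_5.

Type D_5, Milnor number mu = 5.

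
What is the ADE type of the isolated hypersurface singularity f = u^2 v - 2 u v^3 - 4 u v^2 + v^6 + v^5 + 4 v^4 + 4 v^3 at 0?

D_{7}

The Hessian of f at 0 is [[0, 0], [0, 0]] with rank 0, so corank 2. A Groebner basis of the Jacobian ideal J(f) in C{u,v} is {u^3 + u^2 - 13*u*v^2 + 14*u*v - 32*v^2, u^2*v + u^2/6 - 25*u*v^2/6 + 11*u*v/3 - 8*v^2, -u*v + v^3 + 2*v^2}; counting standard monomials gives mu = 7. Corank 2; j^3 = v*(u - 2*v)^2 has shape L^2 M (L != M), so D-series; mu = 7 gives D_7.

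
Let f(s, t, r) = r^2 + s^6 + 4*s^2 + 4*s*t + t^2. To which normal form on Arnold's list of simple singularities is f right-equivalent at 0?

The Hessian of f at 0 has rank 2. Corank 1: A-series; mu = 5 gives A_5.

A_5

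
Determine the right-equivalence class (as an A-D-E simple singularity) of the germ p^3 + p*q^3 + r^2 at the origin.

The Hessian of f at 0 has rank 1. Corank 2; j^3 = p^3 is a perfect cube, so E-series; the 4-jet and mu = 7 give E_7.

E7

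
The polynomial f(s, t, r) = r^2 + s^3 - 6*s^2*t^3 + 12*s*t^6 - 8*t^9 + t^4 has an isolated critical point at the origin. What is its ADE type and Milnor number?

The Hessian of f at 0 has rank 1. Corank 2; j^3 = s^3 is a perfect cube, so E-series; the 4-jet and mu = 6 give E_6.

Type E_6, Milnor number mu = 6.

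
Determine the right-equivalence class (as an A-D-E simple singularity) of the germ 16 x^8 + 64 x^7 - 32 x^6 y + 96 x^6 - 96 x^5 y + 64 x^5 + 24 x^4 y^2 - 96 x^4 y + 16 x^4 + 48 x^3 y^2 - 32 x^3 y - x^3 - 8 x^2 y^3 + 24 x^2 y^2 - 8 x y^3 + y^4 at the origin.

E_{6}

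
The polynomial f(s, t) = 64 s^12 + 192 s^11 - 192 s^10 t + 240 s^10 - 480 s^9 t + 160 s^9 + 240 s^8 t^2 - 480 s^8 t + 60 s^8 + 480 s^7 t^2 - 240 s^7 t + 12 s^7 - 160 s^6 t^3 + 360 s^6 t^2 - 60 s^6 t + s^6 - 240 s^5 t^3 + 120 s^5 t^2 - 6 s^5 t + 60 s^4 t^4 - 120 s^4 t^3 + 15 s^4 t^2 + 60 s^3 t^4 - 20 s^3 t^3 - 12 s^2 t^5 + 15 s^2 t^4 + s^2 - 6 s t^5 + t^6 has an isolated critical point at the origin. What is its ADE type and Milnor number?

Type A_5, Milnor number mu = 5.

The Hessian of f at 0 is [[2, 0], [0, 0]] with rank 1, so corank 1. A Groebner basis of the Jacobian ideal J(f) in C{s,t} is {t^5, s}; counting standard monomials gives mu = 5. Corank 1: A-series; mu = 5 gives A_5.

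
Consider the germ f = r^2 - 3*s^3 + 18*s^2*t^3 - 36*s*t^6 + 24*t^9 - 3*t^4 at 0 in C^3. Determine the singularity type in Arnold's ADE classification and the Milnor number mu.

Type E_{6}, Milnor number mu = 6.

The Hessian of f at 0 has rank 1. Corank 2; j^3 = -3*s^3 is a perfect cube, so E-series; the 4-jet and mu = 6 give E_6.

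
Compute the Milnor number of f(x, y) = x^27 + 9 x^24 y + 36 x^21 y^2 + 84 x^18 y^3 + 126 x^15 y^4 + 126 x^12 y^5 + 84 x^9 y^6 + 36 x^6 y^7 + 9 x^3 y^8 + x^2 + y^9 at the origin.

8

The Hessian of f at 0 has rank 1. Corank 1: A-series; mu = 8 gives A_8.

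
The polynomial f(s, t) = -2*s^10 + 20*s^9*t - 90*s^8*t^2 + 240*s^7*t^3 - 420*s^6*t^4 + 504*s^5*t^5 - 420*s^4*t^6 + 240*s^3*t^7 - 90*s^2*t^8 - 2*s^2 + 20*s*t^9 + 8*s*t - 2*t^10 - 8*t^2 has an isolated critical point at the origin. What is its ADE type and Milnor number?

The Hessian of f at 0 has rank 1. Corank 1: A-series; mu = 9 gives A_9.

Type A9, Milnor number mu = 9.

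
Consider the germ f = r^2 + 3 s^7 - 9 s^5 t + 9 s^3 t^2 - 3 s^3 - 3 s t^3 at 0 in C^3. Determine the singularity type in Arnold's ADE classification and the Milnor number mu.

Type E_7, Milnor number mu = 7.

The Hessian of f at 0 has rank 1. Corank 2; j^3 = -3*s^3 is a perfect cube, so E-series; the 4-jet and mu = 7 give E_7.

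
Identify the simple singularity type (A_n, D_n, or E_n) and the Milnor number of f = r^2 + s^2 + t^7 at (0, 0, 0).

Type A_{6}, Milnor number mu = 6.

The Hessian of f at 0 has rank 2. Corank 1: A-series; mu = 6 gives A_6.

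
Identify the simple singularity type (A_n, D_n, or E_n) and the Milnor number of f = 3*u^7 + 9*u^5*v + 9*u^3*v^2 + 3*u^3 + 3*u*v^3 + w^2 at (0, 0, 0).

The Hessian of f at 0 is [[0, 0, 0], [0, 0, 0], [0, 0, 2]] with rank 1, so corank 2. A Groebner basis of the Jacobian ideal J(f) in C{u,v,w} is {u^3, u*v^2, 3*u^2 + v^3, w}; counting standard monomials gives mu = 7. Corank 2; j^3 = 3*u^3 is a perfect cube, so E-series; the 4-jet and mu = 7 give E_7.

Type E_{7}, Milnor number mu = 7.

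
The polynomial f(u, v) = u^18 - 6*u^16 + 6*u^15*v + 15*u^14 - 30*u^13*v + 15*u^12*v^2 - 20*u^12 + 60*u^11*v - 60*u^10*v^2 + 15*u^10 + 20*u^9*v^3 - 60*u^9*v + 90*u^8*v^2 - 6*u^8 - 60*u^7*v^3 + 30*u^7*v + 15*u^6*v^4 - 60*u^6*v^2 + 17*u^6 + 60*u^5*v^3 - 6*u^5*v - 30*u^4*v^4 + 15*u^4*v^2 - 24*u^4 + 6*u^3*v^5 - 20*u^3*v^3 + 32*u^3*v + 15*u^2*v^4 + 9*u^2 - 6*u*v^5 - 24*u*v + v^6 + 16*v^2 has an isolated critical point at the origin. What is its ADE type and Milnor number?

The Hessian of f at 0 is [[18, -24], [-24, 32]] with rank 1, so corank 1. A Groebner basis of the Jacobian ideal J(f) in C{u,v} is {u*v^2 - 27*u/64 + 9*v/16, -81*u/256 + v^3 + 27*v/64, u^2 - 8*u*v/3 + 16*v^2/9}; counting standard monomials gives mu = 5. Corank 1: A-series; mu = 5 gives A_5.

Type A_{5}, Milnor number mu = 5.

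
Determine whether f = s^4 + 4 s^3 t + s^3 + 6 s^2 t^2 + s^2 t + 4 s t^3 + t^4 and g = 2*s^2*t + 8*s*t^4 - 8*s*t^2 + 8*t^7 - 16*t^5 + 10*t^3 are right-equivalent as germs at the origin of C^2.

No.

The Hessian of f at 0 is [[0, 0], [0, 0]] with rank 0, so corank 2. A Groebner basis of the Jacobian ideal J(f) in C{s,t} is {s*t^2, -s*t/4 + t^3, s^2 + s*t}; counting standard monomials gives mu = 5. Corank 2; j^3 = s^2*(s + t) has shape L^2 M (L != M), so D-series; mu = 5 gives D_5. The Hessian of g at 0 is [[0, 0], [0, 0]] with rank 0, so corank 2. A Groebner basis of the Jacobian ideal J(g) in C{s,t} is {t^3, s^2 - t^2, s*t - 2*t^2}; counting standard monomials gives mu = 4. Corank 2; j^3 = 2*t*(s^2 - 4*s*t + 5*t^2) splits into three distinct lines over C (the quadratic factor has nonzero discriminant), so D_4. f is D_5 but g is D_4, hence not right-equivalent.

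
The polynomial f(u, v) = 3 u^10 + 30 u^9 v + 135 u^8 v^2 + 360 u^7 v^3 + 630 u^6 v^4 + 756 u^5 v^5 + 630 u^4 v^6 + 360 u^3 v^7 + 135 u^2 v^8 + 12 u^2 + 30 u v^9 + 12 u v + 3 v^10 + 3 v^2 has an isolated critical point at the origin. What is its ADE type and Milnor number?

The Hessian of f at 0 is [[24, 12], [12, 6]] with rank 1, so corank 1. A Groebner basis of the Jacobian ideal J(f) in C{u,v} is {v^9, u + v/2}; counting standard monomials gives mu = 9. Corank 1: A-series; mu = 9 gives A_9.

Type A_{9}, Milnor number mu = 9.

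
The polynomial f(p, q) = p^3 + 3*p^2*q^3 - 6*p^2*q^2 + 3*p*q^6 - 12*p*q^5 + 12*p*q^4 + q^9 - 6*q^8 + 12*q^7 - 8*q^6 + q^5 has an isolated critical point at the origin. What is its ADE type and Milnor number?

Type E_{8}, Milnor number mu = 8.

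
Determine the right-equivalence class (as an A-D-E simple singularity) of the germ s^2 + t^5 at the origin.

The Hessian of f at 0 has rank 1. Corank 1: A-series; mu = 4 gives A_4.

A_4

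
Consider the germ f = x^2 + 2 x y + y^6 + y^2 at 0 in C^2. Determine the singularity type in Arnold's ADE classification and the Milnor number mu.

Type A5, Milnor number mu = 5.

The Hessian of f at 0 has rank 1. Corank 1: A-series; mu = 5 gives A_5.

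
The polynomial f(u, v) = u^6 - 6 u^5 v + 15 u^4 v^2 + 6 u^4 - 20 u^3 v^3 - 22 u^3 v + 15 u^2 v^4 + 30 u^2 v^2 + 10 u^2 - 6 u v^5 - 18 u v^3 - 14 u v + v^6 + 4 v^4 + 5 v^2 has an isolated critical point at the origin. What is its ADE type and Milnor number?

Type A_{1}, Milnor number mu = 1.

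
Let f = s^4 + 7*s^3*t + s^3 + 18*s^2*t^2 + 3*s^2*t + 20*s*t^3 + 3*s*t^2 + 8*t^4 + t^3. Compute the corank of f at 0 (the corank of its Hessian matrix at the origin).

Hessian at 0 has rank 0.

2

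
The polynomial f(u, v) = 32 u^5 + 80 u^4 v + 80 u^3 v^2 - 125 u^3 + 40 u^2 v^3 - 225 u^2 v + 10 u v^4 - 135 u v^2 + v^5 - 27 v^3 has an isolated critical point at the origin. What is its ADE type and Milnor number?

Type E_{8}, Milnor number mu = 8.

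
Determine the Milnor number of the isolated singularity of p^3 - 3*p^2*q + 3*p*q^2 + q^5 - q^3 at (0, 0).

8

The Hessian of f at 0 is [[0, 0], [0, 0]] with rank 0, so corank 2. A Groebner basis of the Jacobian ideal J(f) in C{p,q} is {q^4, p^2 - 2*p*q + q^2}; counting standard monomials gives mu = 8. Corank 2; j^3 = (p - q)^3 is a perfect cube, so E-series; the 5-jet and mu = 8 give E_8.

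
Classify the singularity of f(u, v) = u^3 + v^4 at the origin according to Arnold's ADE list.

The Hessian of f at 0 is [[0, 0], [0, 0]] with rank 0, so corank 2. A Groebner basis of the Jacobian ideal J(f) in C{u,v} is {v^3, u^2}; counting standard monomials gives mu = 6. Corank 2; j^3 = u^3 is a perfect cube, so E-series; the 4-jet and mu = 6 give E_6.

E_{6}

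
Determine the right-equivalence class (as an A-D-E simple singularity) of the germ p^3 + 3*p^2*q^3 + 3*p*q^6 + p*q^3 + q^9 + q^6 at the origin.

The Hessian of f at 0 has rank 0. Corank 2; j^3 = p^3 is a perfect cube, so E-series; the 4-jet and mu = 7 give E_7.

E_7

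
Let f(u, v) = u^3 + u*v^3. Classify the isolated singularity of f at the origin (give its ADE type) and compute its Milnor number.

Type E_7, Milnor number mu = 7.

The Hessian of f at 0 has rank 0. Corank 2; j^3 = u^3 is a perfect cube, so E-series; the 4-jet and mu = 7 give E_7.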